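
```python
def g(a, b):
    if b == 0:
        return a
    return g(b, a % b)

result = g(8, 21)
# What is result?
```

g(8, 21) -> g(21, 8) -> g(8, 5) -> g(5, 3) -> g(3, 2) -> g(2, 1) -> g(1, 0) -> 1

Answer: 1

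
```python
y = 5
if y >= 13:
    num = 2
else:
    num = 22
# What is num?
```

Trace:
`y = 5` → y = 5
`if y >= 13: ...` → y >= 13 is False, take else branch → num = 22
So num = 22

Answer: 22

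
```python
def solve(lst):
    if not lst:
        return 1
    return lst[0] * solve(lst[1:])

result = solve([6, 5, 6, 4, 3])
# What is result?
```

Product over [6, 5, 6, 4, 3] = 6 * 5 * 6 * 4 * 3 = 2160

Answer: 2160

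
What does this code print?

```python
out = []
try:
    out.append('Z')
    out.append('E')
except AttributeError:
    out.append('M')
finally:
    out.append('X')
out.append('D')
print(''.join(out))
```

Execution trace: 'Z' (try body) → 'E' (try body, no exception) → 'X' (finally) → 'D' (after the try/except). Output: ZEXD

Answer: ZEXD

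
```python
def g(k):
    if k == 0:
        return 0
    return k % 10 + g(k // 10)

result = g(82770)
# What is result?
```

Sum of digits of 82770: 0 + 7 + 7 + 2 + 8 = 24

Answer: 24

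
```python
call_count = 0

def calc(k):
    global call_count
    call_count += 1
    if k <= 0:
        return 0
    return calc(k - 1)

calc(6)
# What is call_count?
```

Linear recursion stepping by 1: 7 calls from k=6 down to ≤0.

Answer: 7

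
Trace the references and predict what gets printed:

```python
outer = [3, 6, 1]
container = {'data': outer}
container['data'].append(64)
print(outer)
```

Key concept: dict holds reference to list.
Step by step:
`outer = [3, 6, 1]` → outer = [3, 6, 1]
`container = {'data': outer}` → container = {'data': [3, 6, 1]}
`container['data'].append(64)` → outer = [3, 6, 1, 64]; container = {'data': [3, 6, 1, 64]}
`print(outer)` → prints [3, 6, 1, 64]

Answer: [3, 6, 1, 64]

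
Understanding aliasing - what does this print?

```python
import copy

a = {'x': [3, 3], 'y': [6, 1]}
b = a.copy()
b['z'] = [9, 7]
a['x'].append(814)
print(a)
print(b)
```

Key concept: shallow copy of dict with mutable values.
Step by step:
`a = {'x': [3, 3], 'y': [6, 1]}` → a = {'x': [3, 3], 'y': [6, 1]}
`b = a.copy()` → b = {'x': [3, 3], 'y': [6, 1]}
`b['z'] = [9, 7]` → b = {'x': [3, 3], 'y': [6, 1], 'z': [9, 7]}
`a['x'].append(814)` → a = {'x': [3, 3, 814], 'y': [6, 1]}; b = {'x': [3, 3, 814], 'y': [6, 1], 'z': [9, 7]}
`print(a)` → prints {'x': [3, 3, 814], 'y': [6, 1]}
`print(b)` → prints {'x': [3, 3, 814], 'y': [6, 1], 'z': [9, 7]}

Answer:
{'x': [3, 3, 814], 'y': [6, 1]}
{'x': [3, 3, 814], 'y': [6, 1], 'z': [9, 7]}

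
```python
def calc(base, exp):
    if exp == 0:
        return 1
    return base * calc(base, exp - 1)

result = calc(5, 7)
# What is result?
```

calc(5, 7) = 5 * 5 * 5 * 5 * 5 * 5 * 5 = 78125

Answer: 78125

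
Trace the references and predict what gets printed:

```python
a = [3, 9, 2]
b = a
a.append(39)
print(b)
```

Key concept: basic list aliasing.
Step by step:
`a = [3, 9, 2]` → a = [3, 9, 2]
`b = a` → b = [3, 9, 2] (same object as a)
`a.append(39)` → a = [3, 9, 2, 39] (same object as b); b = [3, 9, 2, 39] (same object as a)
`print(b)` → prints [3, 9, 2, 39]

Answer: [3, 9, 2, 39]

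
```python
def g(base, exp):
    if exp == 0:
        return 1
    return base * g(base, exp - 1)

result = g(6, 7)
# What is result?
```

g(6, 7) = 6 * 6 * 6 * 6 * 6 * 6 * 6 = 279936

Answer: 279936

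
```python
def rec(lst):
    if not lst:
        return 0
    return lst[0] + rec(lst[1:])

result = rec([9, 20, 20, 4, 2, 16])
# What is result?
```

9 + 20 + 20 + 4 + 2 + 16 + 0 = 71

Answer: 71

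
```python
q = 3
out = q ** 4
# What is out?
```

Trace:
`q = 3` → q = 3
`out = q ** 4` → out = 81
So out = 81

Answer: 81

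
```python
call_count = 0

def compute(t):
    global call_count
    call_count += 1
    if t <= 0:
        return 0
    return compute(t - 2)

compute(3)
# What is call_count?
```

Linear recursion stepping by 2: 3 calls from t=3 down to ≤0.

Answer: 3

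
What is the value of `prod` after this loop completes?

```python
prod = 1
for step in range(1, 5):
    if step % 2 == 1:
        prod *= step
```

Product of odd numbers 1 to 4
`prod` takes the values: 1 → 3

Answer: 3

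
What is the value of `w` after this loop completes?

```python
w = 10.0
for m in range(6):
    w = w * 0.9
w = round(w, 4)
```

Exponential decay: 10.0 * 0.9^6
`w` takes the values: 10.0 → 9.0 → 8.1 → 7.29 → 6.561 → 5.9049 → 5.31441 → 5.3144

Answer: 5.3144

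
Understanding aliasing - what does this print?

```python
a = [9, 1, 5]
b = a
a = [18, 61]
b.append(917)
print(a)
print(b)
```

Key concept: rebinding vs mutation: a is rebound to a new list, b still points at the original.
Step by step:
`a = [9, 1, 5]` → a = [9, 1, 5]
`b = a` → b = [9, 1, 5] (same object as a)
`a = [18, 61]` → a = [18, 61]
`b.append(917)` → b = [9, 1, 5, 917]
`print(a)` → prints [18, 61]
`print(b)` → prints [9, 1, 5, 917]

Answer:
[18, 61]
[9, 1, 5, 917]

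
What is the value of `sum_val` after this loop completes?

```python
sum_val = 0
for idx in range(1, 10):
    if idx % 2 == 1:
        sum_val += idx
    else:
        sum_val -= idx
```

Add odd, subtract even
`sum_val` takes the values: 0 → 1 → -1 → 2 → -2 → 3 → -3 → 4 → -4 → 5

Answer: 5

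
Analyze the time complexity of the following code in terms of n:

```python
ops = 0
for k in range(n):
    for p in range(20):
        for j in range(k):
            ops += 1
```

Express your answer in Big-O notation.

Each loop level contributes: n × 1 × n. Multiplying the contributions gives O(n^2).

Answer: O(n^2)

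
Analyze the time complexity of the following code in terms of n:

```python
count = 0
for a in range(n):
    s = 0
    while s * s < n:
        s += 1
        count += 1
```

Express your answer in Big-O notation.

Each loop level contributes: n × √n. Multiplying the contributions gives O(n√n).

Answer: O(n√n)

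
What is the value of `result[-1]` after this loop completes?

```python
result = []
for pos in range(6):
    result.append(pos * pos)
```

Last element of squares 0 to 5
`result` takes the values: [] → [0] → [0, 1] → [0, 1, 4] → [0, 1, 4, 9] → [0, 1, 4, 9, 16] → [0, 1, 4, 9, 16, 25]
So `result[-1]` = 25

Answer: 25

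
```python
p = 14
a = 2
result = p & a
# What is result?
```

Trace:
`p = 14` → p = 14
`a = 2` → a = 2
`result = p & a` → result = 2
So result = 2

Answer: 2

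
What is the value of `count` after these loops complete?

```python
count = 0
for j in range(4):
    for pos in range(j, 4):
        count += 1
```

Upper triangle: 4 + 3 + ... + 1
`count` takes the values: 0 → 1 → 2 → 3 → 4 → 5 → 6 → 7 → 8 → 9 → 10

Answer: 10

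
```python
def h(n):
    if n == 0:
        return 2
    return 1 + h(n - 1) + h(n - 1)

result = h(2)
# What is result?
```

h(n) = 1 + 2·h(n-1), h(0)=2. Closed form: (2+1)·2^2 - 1 = 11.

Answer: 11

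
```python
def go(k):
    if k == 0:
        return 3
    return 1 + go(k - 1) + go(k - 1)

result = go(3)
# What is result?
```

go(k) = 1 + 2·go(k-1), go(0)=3. Closed form: (3+1)·2^3 - 1 = 31.

Answer: 31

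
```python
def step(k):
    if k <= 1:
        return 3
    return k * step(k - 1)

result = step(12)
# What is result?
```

step(12) = 12 * 11 * 10 * 9 * 8 * 7 * 6 * 5 * 4 * 3 * 2 * 3 = 1437004800

Answer: 1437004800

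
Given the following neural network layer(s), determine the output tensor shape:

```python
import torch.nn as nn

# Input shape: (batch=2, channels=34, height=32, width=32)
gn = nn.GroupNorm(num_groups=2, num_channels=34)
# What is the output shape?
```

Input: (2, 34, 32, 32) -> Output: (2, 34, 32, 32)

Answer: (2, 34, 32, 32)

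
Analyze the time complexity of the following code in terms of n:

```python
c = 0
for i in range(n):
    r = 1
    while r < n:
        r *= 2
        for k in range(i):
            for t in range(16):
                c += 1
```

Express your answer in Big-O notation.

Each loop level contributes: n × log n × n × 1. Multiplying the contributions gives O(n^2 log n).

Answer: O(n^2 log n)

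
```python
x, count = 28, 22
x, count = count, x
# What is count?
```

Trace:
`x, count = 28, 22` → x = 28; count = 22
`x, count = count, x` → x = 22; count = 28
So count = 28

Answer: 28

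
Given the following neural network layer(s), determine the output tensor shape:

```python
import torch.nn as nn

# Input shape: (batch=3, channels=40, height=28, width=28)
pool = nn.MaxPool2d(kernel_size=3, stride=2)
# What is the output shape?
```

Input: (3, 40, 28, 28) -> Output: (3, 40, 13, 13)

Answer: (3, 40, 13, 13)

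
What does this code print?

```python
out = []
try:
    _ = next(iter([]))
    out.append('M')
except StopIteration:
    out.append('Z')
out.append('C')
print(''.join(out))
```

Execution trace: 'Z' (except StopIteration) → 'C' (after the try/except). Output: ZC

Answer: ZC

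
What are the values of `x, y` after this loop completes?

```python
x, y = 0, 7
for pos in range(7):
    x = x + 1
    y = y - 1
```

x goes 0→7, y goes 7→0
`x, y` takes the values: (0, 7) → (1, 7) → (1, 6) → (2, 6) → (2, 5) → (3, 5) → (3, 4) → (4, 4) → (4, 3) → (5, 3) → (5, 2) → (6, 2) → (6, 1) → (7, 1) → (7, 0)

Answer: 7, 0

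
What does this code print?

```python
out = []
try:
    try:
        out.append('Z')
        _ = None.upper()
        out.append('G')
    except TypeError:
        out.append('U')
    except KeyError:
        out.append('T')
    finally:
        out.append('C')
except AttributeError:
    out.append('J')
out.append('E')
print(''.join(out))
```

Execution trace: 'Z' (try body) → 'C' (finally) → 'J' (outer except AttributeError) → 'E' (after the try/except). Output: ZCJE

Answer: ZCJE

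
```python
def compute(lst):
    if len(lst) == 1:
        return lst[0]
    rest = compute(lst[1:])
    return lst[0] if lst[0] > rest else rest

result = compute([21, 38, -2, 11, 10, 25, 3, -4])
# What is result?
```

Recursive max over [21, 38, -2, 11, 10, 25, 3, -4] = 38

Answer: 38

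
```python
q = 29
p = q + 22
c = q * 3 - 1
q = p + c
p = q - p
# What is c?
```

Trace:
`q = 29` → q = 29
`p = q + 22` → p = 51
`c = q * 3 - 1` → c = 86
`q = p + c` → q = 137
`p = q - p` → p = 86
So c = 86

Answer: 86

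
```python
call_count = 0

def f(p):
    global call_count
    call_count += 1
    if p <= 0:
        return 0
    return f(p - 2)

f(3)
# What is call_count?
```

Linear recursion stepping by 2: 3 calls from p=3 down to ≤0.

Answer: 3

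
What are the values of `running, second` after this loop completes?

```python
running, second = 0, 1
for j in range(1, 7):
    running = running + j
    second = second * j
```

Sum and factorial of 1 to 6
`running, second` takes the values: (0, 1) → (1, 1) → (3, 1) → (3, 2) → (6, 2) → (6, 6) → (10, 6) → (10, 24) → (15, 24) → (15, 120) → (21, 120) → (21, 720)

Answer: 21, 720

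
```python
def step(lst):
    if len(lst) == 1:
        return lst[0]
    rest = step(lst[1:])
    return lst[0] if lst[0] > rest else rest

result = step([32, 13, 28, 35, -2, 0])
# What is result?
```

Recursive max over [32, 13, 28, 35, -2, 0] = 35

Answer: 35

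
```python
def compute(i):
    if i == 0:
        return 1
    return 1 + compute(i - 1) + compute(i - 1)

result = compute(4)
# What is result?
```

compute(i) = 1 + 2·compute(i-1), compute(0)=1. Closed form: (1+1)·2^4 - 1 = 31.

Answer: 31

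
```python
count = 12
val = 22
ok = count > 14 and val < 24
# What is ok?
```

Trace:
`count = 12` → count = 12
`val = 22` → val = 22
`ok = count > 14 and val < 24` → ok = False
So ok = False

Answer: False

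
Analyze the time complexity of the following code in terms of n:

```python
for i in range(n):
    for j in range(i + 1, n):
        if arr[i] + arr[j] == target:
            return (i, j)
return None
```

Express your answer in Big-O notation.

This is Two sum brute force. Time complexity: O(n²).

Answer: O(n²)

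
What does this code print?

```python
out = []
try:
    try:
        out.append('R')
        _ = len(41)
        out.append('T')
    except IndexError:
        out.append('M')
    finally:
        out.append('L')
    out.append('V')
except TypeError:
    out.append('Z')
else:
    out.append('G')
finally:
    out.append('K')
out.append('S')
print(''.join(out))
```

Execution trace: 'R' (inner try body) → 'L' (inner finally) → 'Z' (except TypeError) → 'K' (finally) → 'S' (after the try/except). Output: RLZKS

Answer: RLZKS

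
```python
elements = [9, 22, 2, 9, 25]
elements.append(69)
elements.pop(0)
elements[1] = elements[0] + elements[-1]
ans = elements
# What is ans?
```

Trace:
`elements = [9, 22, 2, 9, 25]` → elements = [9, 22, 2, 9, 25]
`elements.append(69)` → elements = [9, 22, 2, 9, 25, 69]
`elements.pop(0)` → elements = [22, 2, 9, 25, 69]
`elements[1] = elements[0] + elements[-1]` → elements = [22, 91, 9, 25, 69]
`ans = elements` → ans = [22, 91, 9, 25, 69]
So ans = [22, 91, 9, 25, 69]

Answer: [22, 91, 9, 25, 69]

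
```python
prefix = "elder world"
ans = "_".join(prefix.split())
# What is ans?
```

Trace:
`prefix = "elder world"` → prefix = 'elder world'
`ans = "_".join(prefix.split())` → ans = 'elder_world'
So ans = 'elder_world'

Answer: 'elder_world'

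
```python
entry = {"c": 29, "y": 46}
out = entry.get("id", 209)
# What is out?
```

Trace:
`entry = {"c": 29, "y": 46}` → entry = {'c': 29, 'y': 46}
`out = entry.get("id", 209)` → out = 209
So out = 209

Answer: 209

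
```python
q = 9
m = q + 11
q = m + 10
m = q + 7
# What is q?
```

Trace:
`q = 9` → q = 9
`m = q + 11` → m = 20
`q = m + 10` → q = 30
`m = q + 7` → m = 37
So q = 30

Answer: 30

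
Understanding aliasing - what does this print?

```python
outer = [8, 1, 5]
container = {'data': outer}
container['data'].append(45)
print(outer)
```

Key concept: dict holds reference to list.
Step by step:
`outer = [8, 1, 5]` → outer = [8, 1, 5]
`container = {'data': outer}` → container = {'data': [8, 1, 5]}
`container['data'].append(45)` → outer = [8, 1, 5, 45]; container = {'data': [8, 1, 5, 45]}
`print(outer)` → prints [8, 1, 5, 45]

Answer: [8, 1, 5, 45]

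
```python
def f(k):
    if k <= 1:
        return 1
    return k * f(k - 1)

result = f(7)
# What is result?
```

f(7) = 7 * 6 * 5 * 4 * 3 * 2 * 1 = 5040

Answer: 5040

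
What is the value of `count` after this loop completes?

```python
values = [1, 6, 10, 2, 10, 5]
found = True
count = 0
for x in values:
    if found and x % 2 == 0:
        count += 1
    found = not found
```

Count even values at even positions
`count` takes the values: 0 → 1 → 2

Answer: 2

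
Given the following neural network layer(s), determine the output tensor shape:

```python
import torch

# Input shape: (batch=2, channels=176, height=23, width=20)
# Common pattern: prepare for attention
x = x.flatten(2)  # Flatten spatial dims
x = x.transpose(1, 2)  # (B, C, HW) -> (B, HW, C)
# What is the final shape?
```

Input: (2, 176, 23, 20) -> after flatten(2): (2, 176, 460) -> Output: (2, 460, 176)

Answer: (2, 460, 176)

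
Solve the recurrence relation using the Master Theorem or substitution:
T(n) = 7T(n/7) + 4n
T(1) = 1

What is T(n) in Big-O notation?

By Master Theorem: a=7, b=7, f(n)=4n. Since log_7(7) = 1 and f(n) = Θ(n^1), Case 2 applies. T(n) = O(n log n).

Answer: O(n log n)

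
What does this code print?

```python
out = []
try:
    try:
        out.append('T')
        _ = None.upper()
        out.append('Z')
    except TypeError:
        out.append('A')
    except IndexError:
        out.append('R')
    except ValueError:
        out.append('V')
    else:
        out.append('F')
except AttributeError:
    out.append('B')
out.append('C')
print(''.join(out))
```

Execution trace: 'T' (inner try body) → 'B' (outer except AttributeError) → 'C' (after the try/except). Output: TBC

Answer: TBC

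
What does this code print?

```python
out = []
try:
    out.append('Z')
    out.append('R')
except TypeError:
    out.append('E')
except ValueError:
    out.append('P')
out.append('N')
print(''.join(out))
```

Execution trace: 'Z' (try body) → 'R' (try body, no exception) → 'N' (after the try/except). Output: ZRN

Answer: ZRN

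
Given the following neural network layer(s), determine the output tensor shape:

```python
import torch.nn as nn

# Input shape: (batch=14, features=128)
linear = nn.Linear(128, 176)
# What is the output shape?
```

Input: (14, 128) -> Output: (14, 176)

Answer: (14, 176)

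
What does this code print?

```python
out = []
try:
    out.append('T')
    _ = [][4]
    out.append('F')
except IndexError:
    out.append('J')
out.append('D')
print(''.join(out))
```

Execution trace: 'T' (try body) → 'J' (except IndexError) → 'D' (after the try/except). Output: TJD

Answer: TJD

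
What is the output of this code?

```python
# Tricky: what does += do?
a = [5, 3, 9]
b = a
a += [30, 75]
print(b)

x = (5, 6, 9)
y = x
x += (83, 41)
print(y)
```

Key concept: += behavior differs for mutable vs immutable.
Step by step:
`a = [5, 3, 9]` → a = [5, 3, 9]
`b = a` → b = [5, 3, 9] (same object as a)
`a += [30, 75]` → a = [5, 3, 9, 30, 75] (same object as b); b = [5, 3, 9, 30, 75] (same object as a)
`print(b)` → prints [5, 3, 9, 30, 75]
`x = (5, 6, 9)` → x = (5, 6, 9)
`y = x` → y = (5, 6, 9)
`x += (83, 41)` → x = (5, 6, 9, 83, 41)
`print(y)` → prints (5, 6, 9)

Answer:
[5, 3, 9, 30, 75]
(5, 6, 9)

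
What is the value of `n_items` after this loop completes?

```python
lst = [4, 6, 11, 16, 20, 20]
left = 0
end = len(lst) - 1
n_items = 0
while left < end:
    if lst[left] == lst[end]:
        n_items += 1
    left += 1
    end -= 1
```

Count matching pairs from ends
`n_items` takes the values: 0

Answer: 0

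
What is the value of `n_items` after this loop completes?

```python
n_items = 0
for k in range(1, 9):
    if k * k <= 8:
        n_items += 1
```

Count numbers where k² ≤ 8
`n_items` takes the values: 0 → 1 → 2

Answer: 2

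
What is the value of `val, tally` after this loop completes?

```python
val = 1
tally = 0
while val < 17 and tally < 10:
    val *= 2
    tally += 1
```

Double until >= 17 or 10 iterations
`val, tally` takes the values: (1, 0) → (2, 0) → (2, 1) → (4, 1) → (4, 2) → (8, 2) → (8, 3) → (16, 3) → (16, 4) → (32, 4) → (32, 5)

Answer: 32, 5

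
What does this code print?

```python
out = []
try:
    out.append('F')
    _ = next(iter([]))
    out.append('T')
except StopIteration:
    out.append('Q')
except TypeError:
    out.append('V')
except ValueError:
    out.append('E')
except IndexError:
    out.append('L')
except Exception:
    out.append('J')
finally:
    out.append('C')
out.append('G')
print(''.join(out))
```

Execution trace: 'F' (try body) → 'Q' (except StopIteration) → 'C' (finally) → 'G' (after the try/except). Output: FQCG

Answer: FQCG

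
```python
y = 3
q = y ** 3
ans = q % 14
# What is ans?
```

Trace:
`y = 3` → y = 3
`q = y ** 3` → q = 27
`ans = q % 14` → ans = 13
So ans = 13

Answer: 13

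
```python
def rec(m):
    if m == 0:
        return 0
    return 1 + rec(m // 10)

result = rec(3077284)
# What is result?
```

Count of digits of 3077284: 7

Answer: 7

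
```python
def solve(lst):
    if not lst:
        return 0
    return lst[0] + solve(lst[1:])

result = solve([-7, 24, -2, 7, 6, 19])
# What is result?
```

(-7) + 24 + (-2) + 7 + 6 + 19 + 0 = 47

Answer: 47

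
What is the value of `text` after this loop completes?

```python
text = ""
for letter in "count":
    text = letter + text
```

Reverse 'count'
`text` takes the values: "" → "c" → "oc" → "uoc" → "nuoc" → "tnuoc"

Answer: "tnuoc"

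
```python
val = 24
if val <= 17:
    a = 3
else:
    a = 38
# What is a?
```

Trace:
`val = 24` → val = 24
`if val <= 17: ...` → val <= 17 is False, take else branch → a = 38
So a = 38

Answer: 38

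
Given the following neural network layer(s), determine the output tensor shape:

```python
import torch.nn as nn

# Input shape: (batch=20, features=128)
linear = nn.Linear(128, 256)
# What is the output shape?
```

Input: (20, 128) -> Output: (20, 256)

Answer: (20, 256)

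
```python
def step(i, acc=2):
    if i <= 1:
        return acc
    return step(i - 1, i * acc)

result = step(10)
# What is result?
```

Accumulator trace (n, acc): (10, 2) -> (9, 20) -> (8, 180) -> (7, 1440) -> (6, 10080) -> (5, 60480) -> (4, 302400) -> (3, 1209600) -> (2, 3628800) -> (1, 7257600) -> return 7257600

Answer: 7257600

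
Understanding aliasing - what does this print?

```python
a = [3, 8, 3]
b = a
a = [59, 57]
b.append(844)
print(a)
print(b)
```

Key concept: rebinding vs mutation: a is rebound to a new list, b still points at the original.
Step by step:
`a = [3, 8, 3]` → a = [3, 8, 3]
`b = a` → b = [3, 8, 3] (same object as a)
`a = [59, 57]` → a = [59, 57]
`b.append(844)` → b = [3, 8, 3, 844]
`print(a)` → prints [59, 57]
`print(b)` → prints [3, 8, 3, 844]

Answer:
[59, 57]
[3, 8, 3, 844]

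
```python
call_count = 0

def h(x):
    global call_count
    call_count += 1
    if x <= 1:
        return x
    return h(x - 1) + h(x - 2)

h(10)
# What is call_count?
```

Calls(x) = 1 + Calls(x-1) + Calls(x-2); Calls(0)=Calls(1)=1. For x=10 this gives 177.

Answer: 177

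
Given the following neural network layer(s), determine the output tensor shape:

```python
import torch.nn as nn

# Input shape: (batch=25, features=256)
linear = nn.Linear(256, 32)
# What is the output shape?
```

Input: (25, 256) -> Output: (25, 32)

Answer: (25, 32)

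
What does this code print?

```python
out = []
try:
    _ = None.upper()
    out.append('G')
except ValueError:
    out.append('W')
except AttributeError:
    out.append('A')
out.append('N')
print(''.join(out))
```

Execution trace: 'A' (except AttributeError) → 'N' (after the try/except). Output: AN

Answer: AN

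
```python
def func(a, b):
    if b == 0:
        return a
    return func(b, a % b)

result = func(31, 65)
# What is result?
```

func(31, 65) -> func(65, 31) -> func(31, 3) -> func(3, 1) -> func(1, 0) -> 1

Answer: 1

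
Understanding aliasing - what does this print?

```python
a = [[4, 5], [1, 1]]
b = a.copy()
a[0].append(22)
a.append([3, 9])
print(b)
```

Key concept: shallow copy with nested lists.
Step by step:
`a = [[4, 5], [1, 1]]` → a = [[4, 5], [1, 1]]
`b = a.copy()` → b = [[4, 5], [1, 1]]
`a[0].append(22)` → a = [[4, 5, 22], [1, 1]]; b = [[4, 5, 22], [1, 1]]
`a.append([3, 9])` → a = [[4, 5, 22], [1, 1], [3, 9]]
`print(b)` → prints [[4, 5, 22], [1, 1]]

Answer: [[4, 5, 22], [1, 1]]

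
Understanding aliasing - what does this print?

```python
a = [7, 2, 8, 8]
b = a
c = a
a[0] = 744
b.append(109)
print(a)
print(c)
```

Key concept: multiple aliases.
Step by step:
`a = [7, 2, 8, 8]` → a = [7, 2, 8, 8]
`b = a` → b = [7, 2, 8, 8] (same object as a)
`c = a` → c = [7, 2, 8, 8] (same object as a, b)
`a[0] = 744` → a = [744, 2, 8, 8] (same object as b, c); b = [744, 2, 8, 8] (same object as a, c); c = [744, 2, 8, 8] (same object as a, b)
`b.append(109)` → a = [744, 2, 8, 8, 109] (same object as b, c); b = [744, 2, 8, 8, 109] (same object as a, c); c = [744, 2, 8, 8, 109] (same object as a, b)
`print(a)` → prints [744, 2, 8, 8, 109]
`print(c)` → prints [744, 2, 8, 8, 109]

Answer:
[744, 2, 8, 8, 109]
[744, 2, 8, 8, 109]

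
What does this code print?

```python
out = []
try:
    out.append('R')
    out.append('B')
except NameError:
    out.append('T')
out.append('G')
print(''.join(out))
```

Execution trace: 'R' (try body) → 'B' (try body, no exception) → 'G' (after the try/except). Output: RBG

Answer: RBG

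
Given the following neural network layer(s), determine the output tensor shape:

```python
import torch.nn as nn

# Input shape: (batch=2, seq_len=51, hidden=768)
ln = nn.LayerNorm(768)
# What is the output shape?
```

Input: (2, 51, 768) -> Output: (2, 51, 768)

Answer: (2, 51, 768)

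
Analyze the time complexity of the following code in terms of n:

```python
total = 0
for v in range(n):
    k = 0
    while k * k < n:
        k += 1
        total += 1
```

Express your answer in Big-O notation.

Each loop level contributes: n × √n. Multiplying the contributions gives O(n√n).

Answer: O(n√n)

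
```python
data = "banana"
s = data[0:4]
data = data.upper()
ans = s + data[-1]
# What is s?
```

Trace:
`data = "banana"` → data = 'banana'
`s = data[0:4]` → s = 'bana'
`data = data.upper()` → data = 'BANANA'
`ans = s + data[-1]` → ans = 'banaA'
So s = 'bana'

Answer: 'bana'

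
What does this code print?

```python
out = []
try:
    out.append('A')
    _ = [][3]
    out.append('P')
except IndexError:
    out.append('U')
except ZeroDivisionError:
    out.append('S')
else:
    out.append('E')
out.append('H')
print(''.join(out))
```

Execution trace: 'A' (try body) → 'U' (except IndexError) → 'H' (after the try/except). Output: AUH

Answer: AUH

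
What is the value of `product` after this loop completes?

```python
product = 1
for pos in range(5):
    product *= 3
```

3^5 = 243
`product` takes the values: 1 → 3 → 9 → 27 → 81 → 243

Answer: 243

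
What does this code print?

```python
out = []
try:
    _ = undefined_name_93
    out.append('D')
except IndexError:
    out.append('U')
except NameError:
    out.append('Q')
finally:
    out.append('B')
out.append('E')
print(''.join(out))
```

Execution trace: 'Q' (except NameError) → 'B' (finally) → 'E' (after the try/except). Output: QBE

Answer: QBE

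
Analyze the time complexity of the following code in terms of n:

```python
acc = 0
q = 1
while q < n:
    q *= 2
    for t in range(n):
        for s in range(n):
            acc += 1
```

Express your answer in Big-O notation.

Each loop level contributes: log n × n × n. Multiplying the contributions gives O(n^2 log n).

Answer: O(n^2 log n)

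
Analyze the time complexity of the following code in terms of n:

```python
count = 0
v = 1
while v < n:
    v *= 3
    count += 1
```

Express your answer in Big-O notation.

Each loop level contributes: log n. Multiplying the contributions gives O(log n).

Answer: O(log n)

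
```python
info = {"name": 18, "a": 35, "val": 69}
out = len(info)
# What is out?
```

Trace:
`info = {"name": 18, "a": 35, "val": 69}` → info = {'name': 18, 'a': 35, 'val': 69}
`out = len(info)` → out = 3
So out = 3

Answer: 3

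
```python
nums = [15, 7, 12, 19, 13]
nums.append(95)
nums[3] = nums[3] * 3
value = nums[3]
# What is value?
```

Trace:
`nums = [15, 7, 12, 19, 13]` → nums = [15, 7, 12, 19, 13]
`nums.append(95)` → nums = [15, 7, 12, 19, 13, 95]
`nums[3] = nums[3] * 3` → nums = [15, 7, 12, 57, 13, 95]
`value = nums[3]` → value = 57
So value = 57

Answer: 57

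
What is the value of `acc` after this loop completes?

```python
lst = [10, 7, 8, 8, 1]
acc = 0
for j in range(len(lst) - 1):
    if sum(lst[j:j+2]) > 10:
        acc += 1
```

Count windows with sum > 10
`acc` takes the values: 0 → 1 → 2 → 3

Answer: 3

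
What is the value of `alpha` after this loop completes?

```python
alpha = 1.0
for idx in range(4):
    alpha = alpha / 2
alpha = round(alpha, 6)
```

Halving LR 4 times: 1 / 2^4
`alpha` takes the values: 1.0 → 0.5 → 0.25 → 0.125 → 0.0625

Answer: 0.0625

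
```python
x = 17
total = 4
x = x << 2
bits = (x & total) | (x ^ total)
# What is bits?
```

Trace:
`x = 17` → x = 17
`total = 4` → total = 4
`x = x << 2` → x = 68
`bits = (x & total) | (x ^ total)` → bits = 68
So bits = 68

Answer: 68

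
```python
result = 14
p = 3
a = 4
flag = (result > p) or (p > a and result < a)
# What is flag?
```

Trace:
`result = 14` → result = 14
`p = 3` → p = 3
`a = 4` → a = 4
`flag = (result > p) or (p > a and result < a)` → flag = True
So flag = True

Answer: True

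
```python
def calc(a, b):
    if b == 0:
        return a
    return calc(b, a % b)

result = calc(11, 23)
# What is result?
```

calc(11, 23) -> calc(23, 11) -> calc(11, 1) -> calc(1, 0) -> 1

Answer: 1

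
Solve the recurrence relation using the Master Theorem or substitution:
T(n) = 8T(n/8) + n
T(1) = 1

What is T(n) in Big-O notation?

By Master Theorem: a=8, b=8, f(n)=n. Since log_8(8) = 1 and f(n) = Θ(n^1), Case 2 applies. T(n) = O(n log n).

Answer: O(n log n)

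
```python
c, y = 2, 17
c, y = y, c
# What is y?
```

Trace:
`c, y = 2, 17` → c = 2; y = 17
`c, y = y, c` → c = 17; y = 2
So y = 2

Answer: 2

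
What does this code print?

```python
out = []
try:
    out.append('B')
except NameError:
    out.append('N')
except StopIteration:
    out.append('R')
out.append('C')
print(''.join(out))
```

Execution trace: 'B' (try body, no exception) → 'C' (after the try/except). Output: BC

Answer: BC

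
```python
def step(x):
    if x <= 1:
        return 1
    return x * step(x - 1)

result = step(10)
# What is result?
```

step(10) = 10 * 9 * 8 * 7 * 6 * 5 * 4 * 3 * 2 * 1 = 3628800

Answer: 3628800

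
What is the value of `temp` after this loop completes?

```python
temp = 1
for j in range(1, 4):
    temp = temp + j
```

Start at 1, add 1 through 3
`temp` takes the values: 1 → 2 → 4 → 7

Answer: 7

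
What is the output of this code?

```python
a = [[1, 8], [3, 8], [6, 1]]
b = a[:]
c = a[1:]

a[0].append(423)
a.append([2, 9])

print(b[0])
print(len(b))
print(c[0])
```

Key concept: slice with nested mutation.
Step by step:
`a = [[1, 8], [3, 8], [6, 1]]` → a = [[1, 8], [3, 8], [6, 1]]
`b = a[:]` → b = [[1, 8], [3, 8], [6, 1]]
`c = a[1:]` → c = [[3, 8], [6, 1]]
`a[0].append(423)` → a = [[1, 8, 423], [3, 8], [6, 1]]; b = [[1, 8, 423], [3, 8], [6, 1]]
`a.append([2, 9])` → a = [[1, 8, 423], [3, 8], [6, 1], [2, 9]]
`print(b[0])` → prints [1, 8, 423]
`print(len(b))` → prints 3
`print(c[0])` → prints [3, 8]

Answer:
[1, 8, 423]
3
[3, 8]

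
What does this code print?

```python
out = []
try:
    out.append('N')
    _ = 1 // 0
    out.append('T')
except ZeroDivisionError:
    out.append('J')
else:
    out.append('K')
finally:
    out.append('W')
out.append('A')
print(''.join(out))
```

Execution trace: 'N' (try body) → 'J' (except ZeroDivisionError) → 'W' (finally) → 'A' (after the try/except). Output: NJWA

Answer: NJWA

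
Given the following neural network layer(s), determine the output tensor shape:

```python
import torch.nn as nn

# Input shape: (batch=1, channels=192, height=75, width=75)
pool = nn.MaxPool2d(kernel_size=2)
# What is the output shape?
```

Input: (1, 192, 75, 75) -> Output: (1, 192, 37, 37)

Answer: (1, 192, 37, 37)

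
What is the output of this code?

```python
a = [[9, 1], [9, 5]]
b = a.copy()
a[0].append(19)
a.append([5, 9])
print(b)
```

Key concept: shallow copy with nested lists.
Step by step:
`a = [[9, 1], [9, 5]]` → a = [[9, 1], [9, 5]]
`b = a.copy()` → b = [[9, 1], [9, 5]]
`a[0].append(19)` → a = [[9, 1, 19], [9, 5]]; b = [[9, 1, 19], [9, 5]]
`a.append([5, 9])` → a = [[9, 1, 19], [9, 5], [5, 9]]
`print(b)` → prints [[9, 1, 19], [9, 5]]

Answer: [[9, 1, 19], [9, 5]]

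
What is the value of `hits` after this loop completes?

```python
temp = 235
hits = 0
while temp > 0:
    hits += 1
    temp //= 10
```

Count digits by repeated division by 10
`hits` takes the values: 0 → 1 → 2 → 3

Answer: 3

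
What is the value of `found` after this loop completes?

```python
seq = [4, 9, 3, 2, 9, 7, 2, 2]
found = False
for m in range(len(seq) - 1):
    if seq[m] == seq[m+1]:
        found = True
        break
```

Check consecutive duplicates in [4, 9, 3, 2, 9, 7, 2, 2]
`found` takes the values: False → True

Answer: True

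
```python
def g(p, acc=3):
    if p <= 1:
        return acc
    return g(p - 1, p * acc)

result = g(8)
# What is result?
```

Accumulator trace (n, acc): (8, 3) -> (7, 24) -> (6, 168) -> (5, 1008) -> (4, 5040) -> (3, 20160) -> (2, 60480) -> (1, 120960) -> return 120960

Answer: 120960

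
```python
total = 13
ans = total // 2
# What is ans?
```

Trace:
`total = 13` → total = 13
`ans = total // 2` → ans = 6
So ans = 6

Answer: 6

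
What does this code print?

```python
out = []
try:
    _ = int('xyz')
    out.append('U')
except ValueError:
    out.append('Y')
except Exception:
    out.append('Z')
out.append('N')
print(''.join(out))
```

Execution trace: 'Y' (except ValueError) → 'N' (after the try/except). Output: YN

Answer: YN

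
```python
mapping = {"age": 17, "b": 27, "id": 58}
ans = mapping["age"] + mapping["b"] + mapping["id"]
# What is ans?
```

Trace:
`mapping = {"age": 17, "b": 27, "id": 58}` → mapping = {'age': 17, 'b': 27, 'id': 58}
`ans = mapping["age"] + mapping["b"] + mapping["id"]` → ans = 102
So ans = 102

Answer: 102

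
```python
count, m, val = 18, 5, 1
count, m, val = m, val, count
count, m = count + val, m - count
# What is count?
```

Trace:
`count, m, val = 18, 5, 1` → count = 18; m = 5; val = 1
`count, m, val = m, val, count` → count = 5; m = 1; val = 18
`count, m = count + val, m - count` → count = 23; m = -4
So count = 23

Answer: 23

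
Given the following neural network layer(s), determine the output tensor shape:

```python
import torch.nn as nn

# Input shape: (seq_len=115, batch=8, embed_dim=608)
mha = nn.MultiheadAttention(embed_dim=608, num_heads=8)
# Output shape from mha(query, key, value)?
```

Input: (115, 8, 608) -> Output: (115, 8, 608)

Answer: (115, 8, 608)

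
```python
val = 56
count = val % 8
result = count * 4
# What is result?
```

Trace:
`val = 56` → val = 56
`count = val % 8` → count = 0
`result = count * 4` → result = 0
So result = 0

Answer: 0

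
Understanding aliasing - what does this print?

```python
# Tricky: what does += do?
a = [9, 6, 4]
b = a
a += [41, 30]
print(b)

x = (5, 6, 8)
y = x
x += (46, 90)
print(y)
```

Key concept: += behavior differs for mutable vs immutable.
Step by step:
`a = [9, 6, 4]` → a = [9, 6, 4]
`b = a` → b = [9, 6, 4] (same object as a)
`a += [41, 30]` → a = [9, 6, 4, 41, 30] (same object as b); b = [9, 6, 4, 41, 30] (same object as a)
`print(b)` → prints [9, 6, 4, 41, 30]
`x = (5, 6, 8)` → x = (5, 6, 8)
`y = x` → y = (5, 6, 8)
`x += (46, 90)` → x = (5, 6, 8, 46, 90)
`print(y)` → prints (5, 6, 8)

Answer:
[9, 6, 4, 41, 30]
(5, 6, 8)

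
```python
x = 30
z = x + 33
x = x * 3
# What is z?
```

Trace:
`x = 30` → x = 30
`z = x + 33` → z = 63
`x = x * 3` → x = 90
So z = 63

Answer: 63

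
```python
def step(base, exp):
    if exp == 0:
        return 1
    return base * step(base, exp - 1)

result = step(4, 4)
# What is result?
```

step(4, 4) = 4 * 4 * 4 * 4 = 256

Answer: 256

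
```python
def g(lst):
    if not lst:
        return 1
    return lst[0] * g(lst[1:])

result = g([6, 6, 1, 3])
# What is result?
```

Product over [6, 6, 1, 3] = 6 * 6 * 1 * 3 = 108

Answer: 108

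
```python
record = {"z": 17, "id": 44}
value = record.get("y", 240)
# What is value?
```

Trace:
`record = {"z": 17, "id": 44}` → record = {'z': 17, 'id': 44}
`value = record.get("y", 240)` → value = 240
So value = 240

Answer: 240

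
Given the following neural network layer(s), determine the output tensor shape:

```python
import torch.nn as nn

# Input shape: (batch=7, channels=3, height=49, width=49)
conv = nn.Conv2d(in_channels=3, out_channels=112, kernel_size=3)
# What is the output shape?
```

Input: (7, 3, 49, 49) -> Output: (7, 112, 47, 47)

Answer: (7, 112, 47, 47)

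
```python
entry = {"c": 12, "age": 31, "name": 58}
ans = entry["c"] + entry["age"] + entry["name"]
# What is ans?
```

Trace:
`entry = {"c": 12, "age": 31, "name": 58}` → entry = {'c': 12, 'age': 31, 'name': 58}
`ans = entry["c"] + entry["age"] + entry["name"]` → ans = 101
So ans = 101

Answer: 101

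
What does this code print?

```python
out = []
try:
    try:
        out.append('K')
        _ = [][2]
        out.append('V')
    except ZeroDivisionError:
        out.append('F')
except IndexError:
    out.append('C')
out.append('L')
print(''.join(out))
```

Execution trace: 'K' (try body) → 'C' (outer except IndexError) → 'L' (after the try/except). Output: KCL

Answer: KCL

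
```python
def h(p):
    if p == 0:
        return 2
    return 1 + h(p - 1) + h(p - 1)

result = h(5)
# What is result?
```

h(p) = 1 + 2·h(p-1), h(0)=2. Closed form: (2+1)·2^5 - 1 = 95.

Answer: 95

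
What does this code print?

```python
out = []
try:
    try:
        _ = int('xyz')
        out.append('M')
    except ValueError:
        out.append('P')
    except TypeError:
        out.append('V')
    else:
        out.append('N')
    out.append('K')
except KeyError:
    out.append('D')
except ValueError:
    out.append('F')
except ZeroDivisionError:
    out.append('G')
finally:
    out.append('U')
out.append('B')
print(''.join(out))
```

Execution trace: 'P' (inner except ValueError) → 'K' (try body, no exception) → 'U' (finally) → 'B' (after the try/except). Output: PKUB

Answer: PKUB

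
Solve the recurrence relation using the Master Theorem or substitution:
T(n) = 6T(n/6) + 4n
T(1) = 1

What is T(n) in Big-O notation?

By Master Theorem: a=6, b=6, f(n)=4n. Since log_6(6) = 1 and f(n) = Θ(n^1), Case 2 applies. T(n) = O(n log n).

Answer: O(n log n)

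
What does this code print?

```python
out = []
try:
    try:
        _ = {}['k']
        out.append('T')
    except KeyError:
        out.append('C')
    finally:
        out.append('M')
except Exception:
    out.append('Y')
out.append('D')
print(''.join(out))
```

Execution trace: 'C' (inner except KeyError) → 'M' (inner finally) → 'D' (after the try/except). Output: CMD

Answer: CMD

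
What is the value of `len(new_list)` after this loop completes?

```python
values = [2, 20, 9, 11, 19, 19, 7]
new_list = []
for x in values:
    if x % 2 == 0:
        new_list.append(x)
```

Count even numbers in [2, 20, 9, 11, 19, 19, 7]
`new_list` takes the values: [] → [2] → [2, 20]
So `len(new_list)` = 2

Answer: 2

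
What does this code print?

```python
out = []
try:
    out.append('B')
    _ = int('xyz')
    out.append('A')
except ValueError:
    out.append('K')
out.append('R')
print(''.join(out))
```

Execution trace: 'B' (try body) → 'K' (except ValueError) → 'R' (after the try/except). Output: BKR

Answer: BKR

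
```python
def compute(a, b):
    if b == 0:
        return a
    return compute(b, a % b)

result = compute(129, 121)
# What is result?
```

compute(129, 121) -> compute(121, 8) -> compute(8, 1) -> compute(1, 0) -> 1

Answer: 1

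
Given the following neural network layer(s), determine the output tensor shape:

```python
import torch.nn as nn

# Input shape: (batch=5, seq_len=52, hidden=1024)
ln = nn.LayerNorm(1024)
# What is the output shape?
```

Input: (5, 52, 1024) -> Output: (5, 52, 1024)

Answer: (5, 52, 1024)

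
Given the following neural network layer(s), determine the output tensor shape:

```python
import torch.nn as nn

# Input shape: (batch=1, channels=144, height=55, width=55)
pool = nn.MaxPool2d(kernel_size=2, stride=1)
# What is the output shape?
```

Input: (1, 144, 55, 55) -> Output: (1, 144, 54, 54)

Answer: (1, 144, 54, 54)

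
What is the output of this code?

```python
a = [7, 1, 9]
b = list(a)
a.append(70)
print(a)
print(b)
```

Key concept: list() constructor creates copy.
Step by step:
`a = [7, 1, 9]` → a = [7, 1, 9]
`b = list(a)` → b = [7, 1, 9]
`a.append(70)` → a = [7, 1, 9, 70]
`print(a)` → prints [7, 1, 9, 70]
`print(b)` → prints [7, 1, 9]

Answer:
[7, 1, 9, 70]
[7, 1, 9]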